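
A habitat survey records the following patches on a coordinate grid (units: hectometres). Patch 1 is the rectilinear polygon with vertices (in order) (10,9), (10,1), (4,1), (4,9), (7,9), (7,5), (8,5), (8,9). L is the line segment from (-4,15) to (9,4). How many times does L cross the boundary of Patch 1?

3

The segment meets the boundary at (7.818,5), (7,5.692), (4,8.231).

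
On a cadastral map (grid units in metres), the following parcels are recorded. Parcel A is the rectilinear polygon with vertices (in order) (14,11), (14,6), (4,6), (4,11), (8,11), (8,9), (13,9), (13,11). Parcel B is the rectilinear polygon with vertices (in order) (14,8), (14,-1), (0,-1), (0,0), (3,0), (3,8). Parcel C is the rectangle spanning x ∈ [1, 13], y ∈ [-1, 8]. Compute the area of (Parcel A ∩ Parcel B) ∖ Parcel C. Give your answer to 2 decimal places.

|Parcel A ∩ Parcel B| = 20.
|(Parcel A ∩ Parcel B) ∩ Parcel C| = 18.
|(Parcel A ∩ Parcel B) ∖ Parcel C| = 20 − 18 = 2.00.

2.00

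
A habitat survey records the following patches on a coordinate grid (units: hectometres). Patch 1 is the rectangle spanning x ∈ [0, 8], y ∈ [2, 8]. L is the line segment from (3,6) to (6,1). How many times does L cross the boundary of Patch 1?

The segment meets the boundary at (5.4,2).

1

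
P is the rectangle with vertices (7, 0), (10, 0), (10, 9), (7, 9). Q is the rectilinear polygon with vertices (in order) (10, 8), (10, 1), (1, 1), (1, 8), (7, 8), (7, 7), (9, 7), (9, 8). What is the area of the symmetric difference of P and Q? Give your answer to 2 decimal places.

|P| = 27, |Q| = 61, |P∩Q| = 19.
|P △ Q| = |P| + |Q| − 2·|P∩Q| = 27 + 61 − 38 = 50.00.

50.00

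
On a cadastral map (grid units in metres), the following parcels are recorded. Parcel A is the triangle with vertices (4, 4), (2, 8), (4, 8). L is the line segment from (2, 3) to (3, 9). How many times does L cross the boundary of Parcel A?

2

The segment meets the boundary at (2.833,8), (2.625,6.75).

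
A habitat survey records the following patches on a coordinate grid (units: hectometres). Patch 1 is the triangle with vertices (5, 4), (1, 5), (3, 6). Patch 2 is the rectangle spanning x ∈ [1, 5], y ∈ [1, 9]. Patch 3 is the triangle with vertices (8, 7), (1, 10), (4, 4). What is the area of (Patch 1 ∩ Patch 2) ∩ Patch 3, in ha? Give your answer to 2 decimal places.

The region (Patch 1 ∩ Patch 2) ∩ Patch 3 is the polygon with vertices (4.571,4.429), (4.25,4.188), (3.857,4.286), (3,6).
By the shoelace formula its area is 0.74.

0.74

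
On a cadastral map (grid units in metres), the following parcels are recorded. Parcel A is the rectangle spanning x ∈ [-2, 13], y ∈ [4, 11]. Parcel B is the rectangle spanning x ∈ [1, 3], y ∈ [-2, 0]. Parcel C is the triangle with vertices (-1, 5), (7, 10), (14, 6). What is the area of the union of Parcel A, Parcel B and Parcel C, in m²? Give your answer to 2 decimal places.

109.32

By inclusion–exclusion:
Individual areas: |Parcel A| = 105, |Parcel B| = 4, |Parcel C| = 33.5.
|Parcel A∩Parcel B| = 0 (no overlap).
|Parcel A∩Parcel C| = 33.181.
|Parcel B∩Parcel C| = 0.
|Parcel A∩Parcel B∩Parcel C| = 0.
|Parcel A ∪ Parcel B ∪ Parcel C| = 142.5 − 33.181 + 0 = 109.32.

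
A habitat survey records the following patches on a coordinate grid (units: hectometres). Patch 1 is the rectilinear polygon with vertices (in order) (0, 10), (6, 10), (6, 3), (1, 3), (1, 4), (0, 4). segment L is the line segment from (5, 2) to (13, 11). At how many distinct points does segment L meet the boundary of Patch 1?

The segment meets the boundary at (5.889,3), (6,3.125).

2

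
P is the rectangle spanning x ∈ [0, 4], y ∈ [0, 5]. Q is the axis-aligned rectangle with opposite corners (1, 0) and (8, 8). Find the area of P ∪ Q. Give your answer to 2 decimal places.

By inclusion–exclusion:
Individual areas: |P| = 20, |Q| = 56.
|P∩Q|: x∈[1,4], y∈[0,5] → 3·5 = 15.
|P ∪ Q| = 76 − 15 = 61.00.

61.00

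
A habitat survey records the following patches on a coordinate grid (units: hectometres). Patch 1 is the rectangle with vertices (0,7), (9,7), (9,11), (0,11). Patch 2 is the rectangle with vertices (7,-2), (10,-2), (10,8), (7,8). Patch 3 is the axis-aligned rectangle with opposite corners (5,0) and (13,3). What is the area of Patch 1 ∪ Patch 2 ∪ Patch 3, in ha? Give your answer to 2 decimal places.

By inclusion–exclusion:
Individual areas: |Patch 1| = 36, |Patch 2| = 30, |Patch 3| = 24.
|Patch 1∩Patch 2|: x∈[7,9], y∈[7,8] → 2·1 = 2.
|Patch 1∩Patch 3| = 0 (no overlap).
|Patch 2∩Patch 3|: x∈[7,10], y∈[0,3] → 3·3 = 9.
|Patch 1∩Patch 2∩Patch 3| = 0.
|Patch 1 ∪ Patch 2 ∪ Patch 3| = 90 − 11 + 0 = 79.00.

79.00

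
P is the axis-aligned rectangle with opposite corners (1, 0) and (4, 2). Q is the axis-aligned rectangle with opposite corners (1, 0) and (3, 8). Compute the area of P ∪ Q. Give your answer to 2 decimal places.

By inclusion–exclusion:
Individual areas: |P| = 6, |Q| = 16.
|P∩Q|: x∈[1,3], y∈[0,2] → 2·2 = 4.
|P ∪ Q| = 22 − 4 = 18.00.

18.00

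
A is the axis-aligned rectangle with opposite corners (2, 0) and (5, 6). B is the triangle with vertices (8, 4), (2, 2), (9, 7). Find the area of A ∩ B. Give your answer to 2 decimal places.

1.71

The intersection is the polygon with vertices (5,3), (2,2), (5,4.143).
By the shoelace formula its area is 1.71.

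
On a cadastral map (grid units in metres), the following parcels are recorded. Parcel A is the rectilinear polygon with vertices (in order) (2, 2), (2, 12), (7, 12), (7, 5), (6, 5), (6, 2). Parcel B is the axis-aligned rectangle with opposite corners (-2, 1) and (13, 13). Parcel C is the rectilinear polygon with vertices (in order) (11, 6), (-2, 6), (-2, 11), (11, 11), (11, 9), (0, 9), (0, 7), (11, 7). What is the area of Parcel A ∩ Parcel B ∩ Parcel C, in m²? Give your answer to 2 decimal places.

15.00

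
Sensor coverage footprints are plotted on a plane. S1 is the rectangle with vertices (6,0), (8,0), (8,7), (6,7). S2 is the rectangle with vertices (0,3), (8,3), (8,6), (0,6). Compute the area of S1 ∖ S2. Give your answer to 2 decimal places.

8.00

|S1∩S2|: x∈[6,8], y∈[3,6] → 2·3 = 6.
|S1| = 14.
|S1 ∖ S2| = |S1| − |S1∩S2| = 14 − 6 = 8.00.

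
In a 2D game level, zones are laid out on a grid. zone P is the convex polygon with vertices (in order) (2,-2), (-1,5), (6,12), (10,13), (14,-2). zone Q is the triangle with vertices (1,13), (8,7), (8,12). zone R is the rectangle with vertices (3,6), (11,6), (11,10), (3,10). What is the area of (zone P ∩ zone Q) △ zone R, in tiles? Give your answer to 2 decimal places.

32.87

|zone P ∩ zone Q| = 11.3741.
|(zone P ∩ zone Q) ∩ zone R| = 5.25.
|(zone P ∩ zone Q) △ zone R| = 11.3741 + 32 − 10.5 = 32.87.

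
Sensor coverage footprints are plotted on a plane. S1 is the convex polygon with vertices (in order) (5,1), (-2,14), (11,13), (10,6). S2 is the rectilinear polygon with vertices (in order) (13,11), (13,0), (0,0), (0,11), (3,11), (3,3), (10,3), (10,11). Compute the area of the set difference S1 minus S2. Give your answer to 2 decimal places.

|S1| = 96, |S1∩S2| = 15.3626.
|S1 ∖ S2| = |S1| − |S1∩S2| = 96 − 15.3626 = 80.64.

80.64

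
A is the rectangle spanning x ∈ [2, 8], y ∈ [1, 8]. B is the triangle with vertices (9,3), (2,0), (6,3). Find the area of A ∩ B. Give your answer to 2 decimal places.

The intersection is the polygon with vertices (8,2.571), (4.333,1), (3.333,1), (6,3), (8,3).
By the shoelace formula its area is 3.79.

3.79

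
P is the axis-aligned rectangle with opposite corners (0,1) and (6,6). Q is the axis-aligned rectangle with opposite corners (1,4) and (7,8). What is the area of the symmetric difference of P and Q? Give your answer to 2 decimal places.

|P∩Q|: x∈[1,6], y∈[4,6] → 5·2 = 10.
|P △ Q| = |P| + |Q| − 2·|P∩Q| = 30 + 24 − 20 = 34.00.

34.00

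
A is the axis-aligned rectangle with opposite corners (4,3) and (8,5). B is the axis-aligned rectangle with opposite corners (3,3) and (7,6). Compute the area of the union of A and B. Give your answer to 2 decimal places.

By inclusion–exclusion:
Individual areas: |A| = 8, |B| = 12.
|A∩B|: x∈[4,7], y∈[3,5] → 3·2 = 6.
|A ∪ B| = 20 − 6 = 14.00.

14.00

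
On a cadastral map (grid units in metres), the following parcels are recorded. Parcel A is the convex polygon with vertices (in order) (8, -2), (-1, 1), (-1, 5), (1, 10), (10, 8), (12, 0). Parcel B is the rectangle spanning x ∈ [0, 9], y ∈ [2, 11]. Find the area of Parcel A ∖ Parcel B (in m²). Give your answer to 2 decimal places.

|Parcel A| = 112.5, |Parcel A∩Parcel B| = 63.6389.
|Parcel A ∖ Parcel B| = |Parcel A| − |Parcel A∩Parcel B| = 112.5 − 63.6389 = 48.86.

48.86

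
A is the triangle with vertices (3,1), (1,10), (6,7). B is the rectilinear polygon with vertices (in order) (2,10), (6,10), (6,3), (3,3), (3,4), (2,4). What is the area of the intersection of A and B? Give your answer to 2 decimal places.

The intersection is the polygon with vertices (2,5.5), (2,9.4), (6,7), (4,3), (3,3), (3,4), (2.333,4).
By the shoelace formula its area is 15.55.

15.55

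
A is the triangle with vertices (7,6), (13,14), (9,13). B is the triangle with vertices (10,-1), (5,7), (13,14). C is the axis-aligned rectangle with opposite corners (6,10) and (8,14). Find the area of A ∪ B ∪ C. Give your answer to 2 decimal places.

By inclusion–exclusion:
Individual areas: |A| = 13, |B| = 49.5, |C| = 8.
|A∩B| = 6.8095.
|A∩C| = 0.
|B∩C| = 0.
|A∩B∩C| = 0.
|A ∪ B ∪ C| = 70.5 − 6.8095 + 0 = 63.69.

63.69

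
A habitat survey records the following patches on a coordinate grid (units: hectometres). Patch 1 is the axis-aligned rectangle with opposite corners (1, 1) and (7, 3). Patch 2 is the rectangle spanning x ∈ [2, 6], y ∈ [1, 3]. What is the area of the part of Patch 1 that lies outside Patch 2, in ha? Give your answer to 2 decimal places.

4.00

|Patch 1∩Patch 2|: x∈[2,6], y∈[1,3] → 4·2 = 8.
|Patch 1| = 12.
|Patch 1 ∖ Patch 2| = |Patch 1| − |Patch 1∩Patch 2| = 12 − 8 = 4.00.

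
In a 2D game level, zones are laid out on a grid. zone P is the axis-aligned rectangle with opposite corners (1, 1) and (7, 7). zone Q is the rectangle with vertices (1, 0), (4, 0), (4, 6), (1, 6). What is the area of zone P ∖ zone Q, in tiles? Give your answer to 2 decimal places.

|zone P∩zone Q|: x∈[1,4], y∈[1,6] → 3·5 = 15.
|zone P| = 36.
|zone P ∖ zone Q| = |zone P| − |zone P∩zone Q| = 36 − 15 = 21.00.

21.00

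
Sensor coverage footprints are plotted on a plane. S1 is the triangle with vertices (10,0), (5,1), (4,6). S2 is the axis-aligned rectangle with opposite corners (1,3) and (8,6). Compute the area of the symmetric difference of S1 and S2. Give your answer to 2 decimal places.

|S1| = 12, |S2| = 21, |S1∩S2| = 3.6.
|S1 △ S2| = |S1| + |S2| − 2·|S1∩S2| = 12 + 21 − 7.2 = 25.80.

25.80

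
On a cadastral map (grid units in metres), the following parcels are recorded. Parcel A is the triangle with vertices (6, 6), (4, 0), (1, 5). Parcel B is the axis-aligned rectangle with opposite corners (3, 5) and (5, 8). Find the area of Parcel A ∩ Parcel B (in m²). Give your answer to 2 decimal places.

1.20

The intersection is the polygon with vertices (5,5.8), (5,5), (3,5), (3,5.4).
By the shoelace formula its area is 1.20.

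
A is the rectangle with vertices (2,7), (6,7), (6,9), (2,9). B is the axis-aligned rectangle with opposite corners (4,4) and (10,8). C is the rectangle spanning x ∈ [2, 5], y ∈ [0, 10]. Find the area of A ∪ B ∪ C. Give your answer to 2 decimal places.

By inclusion–exclusion:
Individual areas: |A| = 8, |B| = 24, |C| = 30.
|A∩B|: x∈[4,6], y∈[7,8] → 2·1 = 2.
|A∩C|: x∈[2,5], y∈[7,9] → 3·2 = 6.
|B∩C|: x∈[4,5], y∈[4,8] → 1·4 = 4.
|A∩B∩C| = 1.
|A ∪ B ∪ C| = 62 − 12 + 1 = 51.00.

51.00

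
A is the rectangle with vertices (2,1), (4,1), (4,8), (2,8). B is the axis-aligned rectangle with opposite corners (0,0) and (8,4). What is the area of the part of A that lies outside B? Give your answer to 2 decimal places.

|A∩B|: x∈[2,4], y∈[1,4] → 2·3 = 6.
|A| = 14.
|A ∖ B| = |A| − |A∩B| = 14 − 6 = 8.00.

8.00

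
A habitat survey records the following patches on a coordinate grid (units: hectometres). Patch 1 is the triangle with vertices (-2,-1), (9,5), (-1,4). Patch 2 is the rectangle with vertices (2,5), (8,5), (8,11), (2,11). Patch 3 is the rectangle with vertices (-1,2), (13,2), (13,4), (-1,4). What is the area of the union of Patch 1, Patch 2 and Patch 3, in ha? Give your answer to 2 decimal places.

75.83

By inclusion–exclusion:
Individual areas: |Patch 1| = 24.5, |Patch 2| = 36, |Patch 3| = 28.
|Patch 1∩Patch 2| = 0.
|Patch 1∩Patch 3| = 12.6667.
|Patch 2∩Patch 3| = 0 (no overlap).
|Patch 1∩Patch 2∩Patch 3| = 0.
|Patch 1 ∪ Patch 2 ∪ Patch 3| = 88.5 − 12.6667 + 0 = 75.83.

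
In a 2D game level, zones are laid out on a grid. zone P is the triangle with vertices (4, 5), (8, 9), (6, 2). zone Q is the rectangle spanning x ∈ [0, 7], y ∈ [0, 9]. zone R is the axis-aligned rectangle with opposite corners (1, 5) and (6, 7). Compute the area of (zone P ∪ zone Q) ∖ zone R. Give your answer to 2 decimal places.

|zone P ∪ zone Q| = 64.25.
|(zone P ∪ zone Q) ∩ zone R| = 10.
|(zone P ∪ zone Q) ∖ zone R| = 64.25 − 10 = 54.25.

54.25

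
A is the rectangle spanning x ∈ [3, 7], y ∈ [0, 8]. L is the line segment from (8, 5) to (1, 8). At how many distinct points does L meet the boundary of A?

2

The segment meets the boundary at (3,7.143), (7,5.429).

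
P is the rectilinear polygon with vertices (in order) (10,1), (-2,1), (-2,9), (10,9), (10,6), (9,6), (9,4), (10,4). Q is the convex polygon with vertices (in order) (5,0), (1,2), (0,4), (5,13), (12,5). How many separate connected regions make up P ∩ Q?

1

P ∩ Q is a single connected region.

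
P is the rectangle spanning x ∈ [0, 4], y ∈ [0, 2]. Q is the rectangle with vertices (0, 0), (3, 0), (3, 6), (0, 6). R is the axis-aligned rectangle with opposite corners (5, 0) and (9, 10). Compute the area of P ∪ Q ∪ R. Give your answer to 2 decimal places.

By inclusion–exclusion:
Individual areas: |P| = 8, |Q| = 18, |R| = 40.
|P∩Q|: x∈[0,3], y∈[0,2] → 3·2 = 6.
|P∩R| = 0 (no overlap).
|Q∩R| = 0 (no overlap).
|P∩Q∩R| = 0.
|P ∪ Q ∪ R| = 66 − 6 + 0 = 60.00.

60.00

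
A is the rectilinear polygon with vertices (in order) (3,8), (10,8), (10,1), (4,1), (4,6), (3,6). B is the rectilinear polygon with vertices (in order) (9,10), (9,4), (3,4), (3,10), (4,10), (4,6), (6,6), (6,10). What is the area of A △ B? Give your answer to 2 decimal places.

|A| = 44, |B| = 28, |A∩B| = 18.
|A △ B| = |A| + |B| − 2·|A∩B| = 44 + 28 − 36 = 36.00.

36.00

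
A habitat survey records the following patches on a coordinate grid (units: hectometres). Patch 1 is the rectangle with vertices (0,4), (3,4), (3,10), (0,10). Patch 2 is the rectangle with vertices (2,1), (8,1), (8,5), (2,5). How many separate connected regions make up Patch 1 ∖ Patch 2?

Patch 1 ∖ Patch 2 is a single connected region.

1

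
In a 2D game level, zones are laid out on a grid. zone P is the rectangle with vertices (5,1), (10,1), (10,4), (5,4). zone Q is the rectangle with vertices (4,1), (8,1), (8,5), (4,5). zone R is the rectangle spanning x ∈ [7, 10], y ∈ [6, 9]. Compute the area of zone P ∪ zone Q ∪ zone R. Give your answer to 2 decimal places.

By inclusion–exclusion:
Individual areas: |zone P| = 15, |zone Q| = 16, |zone R| = 9.
|zone P∩zone Q|: x∈[5,8], y∈[1,4] → 3·3 = 9.
|zone P∩zone R| = 0 (no overlap).
|zone Q∩zone R| = 0 (no overlap).
|zone P∩zone Q∩zone R| = 0.
|zone P ∪ zone Q ∪ zone R| = 40 − 9 + 0 = 31.00.

31.00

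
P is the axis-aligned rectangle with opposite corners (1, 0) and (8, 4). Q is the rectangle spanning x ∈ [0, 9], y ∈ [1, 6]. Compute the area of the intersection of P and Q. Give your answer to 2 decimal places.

21.00

|P∩Q|: x∈[1,8], y∈[1,4] → 7·3 = 21.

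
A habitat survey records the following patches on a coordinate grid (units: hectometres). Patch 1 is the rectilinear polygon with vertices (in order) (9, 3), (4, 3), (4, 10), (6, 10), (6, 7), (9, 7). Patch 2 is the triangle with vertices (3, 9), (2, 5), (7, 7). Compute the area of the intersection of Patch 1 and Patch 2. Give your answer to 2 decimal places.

The intersection is the polygon with vertices (4,8.5), (6,7.5), (6,7), (7,7), (4,5.8).
By the shoelace formula its area is 3.80.

3.80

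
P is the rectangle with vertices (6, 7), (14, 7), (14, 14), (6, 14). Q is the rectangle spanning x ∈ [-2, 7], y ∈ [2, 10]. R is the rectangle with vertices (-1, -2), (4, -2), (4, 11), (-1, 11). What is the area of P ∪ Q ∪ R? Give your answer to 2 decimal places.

By inclusion–exclusion:
Individual areas: |P| = 56, |Q| = 72, |R| = 65.
|P∩Q|: x∈[6,7], y∈[7,10] → 1·3 = 3.
|P∩R| = 0 (no overlap).
|Q∩R|: x∈[-1,4], y∈[2,10] → 5·8 = 40.
|P∩Q∩R| = 0.
|P ∪ Q ∪ R| = 193 − 43 + 0 = 150.00.

150.00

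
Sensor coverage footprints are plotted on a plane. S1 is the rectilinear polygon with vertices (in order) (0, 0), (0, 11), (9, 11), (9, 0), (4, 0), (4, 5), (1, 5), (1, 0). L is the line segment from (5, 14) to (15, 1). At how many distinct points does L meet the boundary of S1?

2

The segment meets the boundary at (9,8.8), (7.308,11).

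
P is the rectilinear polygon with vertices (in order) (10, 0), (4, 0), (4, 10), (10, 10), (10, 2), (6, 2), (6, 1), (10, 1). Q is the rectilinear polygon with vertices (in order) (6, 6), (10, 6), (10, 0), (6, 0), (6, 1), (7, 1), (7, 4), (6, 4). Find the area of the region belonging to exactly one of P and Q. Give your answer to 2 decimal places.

|P| = 56, |Q| = 21, |P∩Q| = 18.
|P △ Q| = |P| + |Q| − 2·|P∩Q| = 56 + 21 − 36 = 41.00.

41.00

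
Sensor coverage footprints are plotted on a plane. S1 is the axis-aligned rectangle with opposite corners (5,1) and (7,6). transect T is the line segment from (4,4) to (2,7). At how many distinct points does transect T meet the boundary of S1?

0

The segment lies entirely outside S1 and never meets its boundary.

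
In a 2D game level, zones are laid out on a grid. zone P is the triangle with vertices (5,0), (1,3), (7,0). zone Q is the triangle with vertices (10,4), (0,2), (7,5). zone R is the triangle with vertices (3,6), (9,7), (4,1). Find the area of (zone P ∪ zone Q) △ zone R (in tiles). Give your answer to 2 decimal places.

|zone P ∪ zone Q| = 10.917.
|(zone P ∪ zone Q) ∩ zone R| = 3.5719.
|(zone P ∪ zone Q) △ zone R| = 10.917 + 15.5 − 7.1439 = 19.27.

19.27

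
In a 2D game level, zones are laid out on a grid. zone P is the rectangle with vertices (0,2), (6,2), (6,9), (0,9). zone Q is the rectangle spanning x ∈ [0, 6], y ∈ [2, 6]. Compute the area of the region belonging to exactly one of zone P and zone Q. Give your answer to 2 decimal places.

18.00

|zone P∩zone Q|: x∈[0,6], y∈[2,6] → 6·4 = 24.
|zone P △ zone Q| = |zone P| + |zone Q| − 2·|zone P∩zone Q| = 42 + 24 − 48 = 18.00.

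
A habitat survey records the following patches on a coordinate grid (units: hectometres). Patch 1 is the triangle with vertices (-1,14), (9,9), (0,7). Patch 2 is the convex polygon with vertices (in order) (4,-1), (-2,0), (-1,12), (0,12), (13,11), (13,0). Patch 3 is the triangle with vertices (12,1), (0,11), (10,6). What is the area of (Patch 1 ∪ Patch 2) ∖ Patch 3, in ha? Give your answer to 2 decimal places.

159.12

|Patch 1 ∪ Patch 2| = 179.1234.
|(Patch 1 ∪ Patch 2) ∩ Patch 3| = 20.
|(Patch 1 ∪ Patch 2) ∖ Patch 3| = 179.1234 − 20 = 159.12.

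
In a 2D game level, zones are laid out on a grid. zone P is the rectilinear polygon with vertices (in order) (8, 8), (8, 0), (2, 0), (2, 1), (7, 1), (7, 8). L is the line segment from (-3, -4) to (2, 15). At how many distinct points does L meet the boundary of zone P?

0

The segment lies entirely outside zone P and never meets its boundary.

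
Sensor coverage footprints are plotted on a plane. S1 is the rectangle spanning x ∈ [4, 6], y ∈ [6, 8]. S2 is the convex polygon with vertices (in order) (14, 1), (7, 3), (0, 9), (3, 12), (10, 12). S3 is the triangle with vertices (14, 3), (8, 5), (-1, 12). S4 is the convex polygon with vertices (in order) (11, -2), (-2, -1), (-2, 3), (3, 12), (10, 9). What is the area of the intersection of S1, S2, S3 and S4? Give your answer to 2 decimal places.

The intersection is the polygon with vertices (6,7.8), (6,6.556), (4.143,8), (5.667,8).
By the shoelace formula its area is 1.31.

1.31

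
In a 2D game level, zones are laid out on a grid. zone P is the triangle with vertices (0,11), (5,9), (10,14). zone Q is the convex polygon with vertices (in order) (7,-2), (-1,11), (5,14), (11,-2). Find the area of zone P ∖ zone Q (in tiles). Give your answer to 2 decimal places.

5.72

|zone P| = 17.5, |zone P∩zone Q| = 11.7799.
|zone P ∖ zone Q| = |zone P| − |zone P∩zone Q| = 17.5 − 11.7799 = 5.72.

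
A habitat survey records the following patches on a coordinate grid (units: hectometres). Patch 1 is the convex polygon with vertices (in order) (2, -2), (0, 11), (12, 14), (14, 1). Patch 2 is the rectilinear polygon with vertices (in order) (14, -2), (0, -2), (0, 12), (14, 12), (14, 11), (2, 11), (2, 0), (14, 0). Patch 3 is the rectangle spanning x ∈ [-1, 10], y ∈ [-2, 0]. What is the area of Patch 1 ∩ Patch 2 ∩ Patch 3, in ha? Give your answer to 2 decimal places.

8.31

The intersection is the polygon with vertices (10,0), (2,-2), (1.692,0), (2,0).
By the shoelace formula its area is 8.31.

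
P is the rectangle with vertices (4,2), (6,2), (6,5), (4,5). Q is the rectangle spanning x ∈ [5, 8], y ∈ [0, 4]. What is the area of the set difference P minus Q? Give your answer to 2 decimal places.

4.00

|P∩Q|: x∈[5,6], y∈[2,4] → 1·2 = 2.
|P| = 6.
|P ∖ Q| = |P| − |P∩Q| = 6 − 2 = 4.00.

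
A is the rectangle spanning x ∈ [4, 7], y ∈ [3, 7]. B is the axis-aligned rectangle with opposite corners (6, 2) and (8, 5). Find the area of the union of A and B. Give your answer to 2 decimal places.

By inclusion–exclusion:
Individual areas: |A| = 12, |B| = 6.
|A∩B|: x∈[6,7], y∈[3,5] → 1·2 = 2.
|A ∪ B| = 18 − 2 = 16.00.

16.00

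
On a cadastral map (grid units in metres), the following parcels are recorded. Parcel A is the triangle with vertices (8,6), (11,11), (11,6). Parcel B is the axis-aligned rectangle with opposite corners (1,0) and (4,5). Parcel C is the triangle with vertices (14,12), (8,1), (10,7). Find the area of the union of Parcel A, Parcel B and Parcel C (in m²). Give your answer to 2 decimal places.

27.78

By inclusion–exclusion:
Individual areas: |Parcel A| = 7.5, |Parcel B| = 15, |Parcel C| = 7.
|Parcel A∩Parcel B| = 0.
|Parcel A∩Parcel C| = 1.7235.
|Parcel B∩Parcel C| = 0.
|Parcel A∩Parcel B∩Parcel C| = 0.
|Parcel A ∪ Parcel B ∪ Parcel C| = 29.5 − 1.7235 + 0 = 27.78.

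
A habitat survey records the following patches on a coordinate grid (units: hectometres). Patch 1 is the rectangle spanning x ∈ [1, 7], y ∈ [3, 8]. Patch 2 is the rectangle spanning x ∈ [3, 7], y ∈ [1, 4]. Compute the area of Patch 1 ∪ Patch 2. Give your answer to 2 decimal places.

38.00

By inclusion–exclusion:
Individual areas: |Patch 1| = 30, |Patch 2| = 12.
|Patch 1∩Patch 2|: x∈[3,7], y∈[3,4] → 4·1 = 4.
|Patch 1 ∪ Patch 2| = 42 − 4 = 38.00.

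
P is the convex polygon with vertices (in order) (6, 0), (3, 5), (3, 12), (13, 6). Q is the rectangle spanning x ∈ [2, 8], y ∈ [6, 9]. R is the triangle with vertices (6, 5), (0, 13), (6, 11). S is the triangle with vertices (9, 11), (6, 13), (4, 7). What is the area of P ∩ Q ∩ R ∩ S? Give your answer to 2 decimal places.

The intersection is the polygon with vertices (6,8.6), (4.312,7.25), (4.154,7.462), (4.667,9), (6,9).
By the shoelace formula its area is 1.68.

1.68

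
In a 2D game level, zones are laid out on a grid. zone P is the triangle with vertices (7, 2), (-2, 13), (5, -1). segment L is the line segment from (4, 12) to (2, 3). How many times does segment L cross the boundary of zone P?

2

The segment meets the boundary at (2.308,4.385), (2.893,7.019).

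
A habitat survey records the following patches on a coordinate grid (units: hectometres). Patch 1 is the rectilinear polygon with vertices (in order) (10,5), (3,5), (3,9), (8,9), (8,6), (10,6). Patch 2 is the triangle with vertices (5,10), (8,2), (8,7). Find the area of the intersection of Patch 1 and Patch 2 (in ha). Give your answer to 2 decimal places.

The intersection is the polygon with vertices (6.875,5), (5.375,9), (6,9), (8,7), (8,6), (8,5).
By the shoelace formula its area is 5.50.

5.50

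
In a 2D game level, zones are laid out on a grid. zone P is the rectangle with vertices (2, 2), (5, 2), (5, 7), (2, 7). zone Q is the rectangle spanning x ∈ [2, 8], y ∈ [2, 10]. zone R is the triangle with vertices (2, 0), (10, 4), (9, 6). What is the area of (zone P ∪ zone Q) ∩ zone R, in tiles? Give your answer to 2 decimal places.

The region (zone P ∪ zone Q) ∩ zone R is the polygon with vertices (8,3), (6,2), (5,2), (4.333,2), (8,5.143).
By the shoelace formula its area is 4.76.

4.76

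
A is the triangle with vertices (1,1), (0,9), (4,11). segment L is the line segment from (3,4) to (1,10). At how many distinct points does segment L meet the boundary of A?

The segment meets the boundary at (1.143,9.571), (2.421,5.737).

2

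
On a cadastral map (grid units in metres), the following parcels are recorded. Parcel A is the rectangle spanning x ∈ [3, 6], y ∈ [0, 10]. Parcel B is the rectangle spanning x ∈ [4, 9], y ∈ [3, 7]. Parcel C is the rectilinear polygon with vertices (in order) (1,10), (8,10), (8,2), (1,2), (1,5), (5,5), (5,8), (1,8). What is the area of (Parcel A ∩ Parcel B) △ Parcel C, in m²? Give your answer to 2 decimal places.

40.00

|Parcel A ∩ Parcel B| = 8.
|(Parcel A ∩ Parcel B) ∩ Parcel C| = 6.
|(Parcel A ∩ Parcel B) △ Parcel C| = 8 + 44 − 12 = 40.00.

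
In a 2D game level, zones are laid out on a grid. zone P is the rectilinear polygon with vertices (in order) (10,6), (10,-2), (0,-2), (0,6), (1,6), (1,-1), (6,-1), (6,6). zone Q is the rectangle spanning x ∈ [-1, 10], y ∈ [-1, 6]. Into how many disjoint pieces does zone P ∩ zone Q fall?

zone P ∩ zone Q splits into 2 disjoint pieces (area 28, area 7).

2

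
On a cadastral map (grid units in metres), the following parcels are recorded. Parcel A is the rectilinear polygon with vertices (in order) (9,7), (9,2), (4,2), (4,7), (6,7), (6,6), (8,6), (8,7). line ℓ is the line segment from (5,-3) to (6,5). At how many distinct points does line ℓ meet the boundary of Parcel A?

The segment meets the boundary at (5.625,2).

1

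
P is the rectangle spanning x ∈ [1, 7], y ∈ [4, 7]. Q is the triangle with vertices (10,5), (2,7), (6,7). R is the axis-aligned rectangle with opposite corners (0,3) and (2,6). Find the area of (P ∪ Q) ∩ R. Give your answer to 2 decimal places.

2.00

The region (P ∪ Q) ∩ R is the polygon with vertices (1,4), (1,6), (2,6), (2,4).
By the shoelace formula its area is 2.00.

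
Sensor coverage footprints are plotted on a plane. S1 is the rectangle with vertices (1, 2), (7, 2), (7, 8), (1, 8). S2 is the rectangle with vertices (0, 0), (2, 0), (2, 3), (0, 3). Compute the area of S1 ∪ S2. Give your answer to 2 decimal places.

41.00

By inclusion–exclusion:
Individual areas: |S1| = 36, |S2| = 6.
|S1∩S2|: x∈[1,2], y∈[2,3] → 1·1 = 1.
|S1 ∪ S2| = 42 − 1 = 41.00.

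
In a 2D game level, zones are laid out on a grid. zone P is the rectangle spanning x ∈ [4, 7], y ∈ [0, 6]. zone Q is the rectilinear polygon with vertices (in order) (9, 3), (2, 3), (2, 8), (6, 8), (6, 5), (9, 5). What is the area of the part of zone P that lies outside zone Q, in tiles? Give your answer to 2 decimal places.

10.00

|zone P| = 18, |zone P∩zone Q| = 8.
|zone P ∖ zone Q| = |zone P| − |zone P∩zone Q| = 18 − 8 = 10.00.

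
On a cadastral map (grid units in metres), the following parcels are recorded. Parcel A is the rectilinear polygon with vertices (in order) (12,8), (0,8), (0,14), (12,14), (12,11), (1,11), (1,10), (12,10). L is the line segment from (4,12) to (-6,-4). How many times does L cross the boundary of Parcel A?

3

The segment meets the boundary at (1.5,8), (2.75,10), (3.375,11).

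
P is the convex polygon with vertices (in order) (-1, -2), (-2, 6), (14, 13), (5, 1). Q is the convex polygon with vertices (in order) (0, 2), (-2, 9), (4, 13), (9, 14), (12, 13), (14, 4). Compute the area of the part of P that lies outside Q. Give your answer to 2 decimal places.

25.14

|P| = 90, |P∩Q| = 64.8632.
|P ∖ Q| = |P| − |P∩Q| = 90 − 64.8632 = 25.14.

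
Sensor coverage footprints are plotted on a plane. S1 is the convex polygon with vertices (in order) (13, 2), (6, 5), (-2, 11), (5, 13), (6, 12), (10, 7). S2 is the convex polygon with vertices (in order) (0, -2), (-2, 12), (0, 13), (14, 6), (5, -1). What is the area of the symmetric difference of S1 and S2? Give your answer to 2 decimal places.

|S1| = 59.5, |S2| = 133, |S1∩S2| = 48.4151.
|S1 △ S2| = |S1| + |S2| − 2·|S1∩S2| = 59.5 + 133 − 96.8301 = 95.67.

95.67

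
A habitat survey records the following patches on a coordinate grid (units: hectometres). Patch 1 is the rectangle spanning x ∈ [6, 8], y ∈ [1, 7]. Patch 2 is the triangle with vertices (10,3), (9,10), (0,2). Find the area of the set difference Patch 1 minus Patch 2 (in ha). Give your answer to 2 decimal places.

|Patch 1| = 12, |Patch 1∩Patch 2| = 8.6.
|Patch 1 ∖ Patch 2| = |Patch 1| − |Patch 1∩Patch 2| = 12 − 8.6 = 3.40.

3.40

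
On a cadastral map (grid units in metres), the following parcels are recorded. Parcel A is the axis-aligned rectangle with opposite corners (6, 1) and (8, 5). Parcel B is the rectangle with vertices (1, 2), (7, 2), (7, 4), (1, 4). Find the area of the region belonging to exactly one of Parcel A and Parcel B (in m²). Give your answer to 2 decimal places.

16.00

|Parcel A∩Parcel B|: x∈[6,7], y∈[2,4] → 1·2 = 2.
|Parcel A △ Parcel B| = |Parcel A| + |Parcel B| − 2·|Parcel A∩Parcel B| = 8 + 12 − 4 = 16.00.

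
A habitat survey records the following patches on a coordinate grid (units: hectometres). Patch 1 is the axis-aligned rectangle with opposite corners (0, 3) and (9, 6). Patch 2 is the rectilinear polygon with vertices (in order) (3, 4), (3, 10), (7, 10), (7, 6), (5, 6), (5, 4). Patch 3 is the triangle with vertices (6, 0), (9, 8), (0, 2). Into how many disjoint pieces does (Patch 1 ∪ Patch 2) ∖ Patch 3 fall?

2

(Patch 1 ∪ Patch 2) ∖ Patch 3 splits into 2 disjoint pieces (area 3.9375, area 26.9167).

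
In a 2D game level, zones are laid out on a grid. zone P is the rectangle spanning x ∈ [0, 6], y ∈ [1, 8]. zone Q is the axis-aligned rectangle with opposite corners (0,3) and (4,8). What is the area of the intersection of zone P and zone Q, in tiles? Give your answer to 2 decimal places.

|zone P∩zone Q|: x∈[0,4], y∈[3,8] → 4·5 = 20.

20.00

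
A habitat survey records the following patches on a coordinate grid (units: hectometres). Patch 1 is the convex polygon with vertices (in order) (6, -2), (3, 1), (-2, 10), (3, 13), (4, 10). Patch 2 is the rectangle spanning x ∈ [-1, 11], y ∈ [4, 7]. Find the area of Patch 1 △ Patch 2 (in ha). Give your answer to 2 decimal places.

|Patch 1| = 51, |Patch 2| = 36, |Patch 1∩Patch 2| = 12.75.
|Patch 1 △ Patch 2| = |Patch 1| + |Patch 2| − 2·|Patch 1∩Patch 2| = 51 + 36 − 25.5 = 61.50.

61.50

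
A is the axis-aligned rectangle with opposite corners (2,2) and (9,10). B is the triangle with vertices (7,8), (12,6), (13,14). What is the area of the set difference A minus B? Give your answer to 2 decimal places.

|A| = 56, |A∩B| = 2.8.
|A ∖ B| = |A| − |A∩B| = 56 − 2.8 = 53.20.

53.20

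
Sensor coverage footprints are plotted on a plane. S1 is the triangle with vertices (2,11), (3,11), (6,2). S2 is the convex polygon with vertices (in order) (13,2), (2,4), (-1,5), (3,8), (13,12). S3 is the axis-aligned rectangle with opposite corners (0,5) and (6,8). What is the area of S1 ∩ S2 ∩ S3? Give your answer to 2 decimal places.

1.50

The intersection is the polygon with vertices (3.333,8), (4,8), (5,5), (4.667,5).
By the shoelace formula its area is 1.50.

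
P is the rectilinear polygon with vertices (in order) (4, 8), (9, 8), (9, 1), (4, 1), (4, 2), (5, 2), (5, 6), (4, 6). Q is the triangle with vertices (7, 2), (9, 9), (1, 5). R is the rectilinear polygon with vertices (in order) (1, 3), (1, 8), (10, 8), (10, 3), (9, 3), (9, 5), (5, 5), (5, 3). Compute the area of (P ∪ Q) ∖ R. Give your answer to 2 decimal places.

17.86

|P ∪ Q| = 39.1071.
|(P ∪ Q) ∩ R| = 21.25.
|(P ∪ Q) ∖ R| = 39.1071 − 21.25 = 17.86.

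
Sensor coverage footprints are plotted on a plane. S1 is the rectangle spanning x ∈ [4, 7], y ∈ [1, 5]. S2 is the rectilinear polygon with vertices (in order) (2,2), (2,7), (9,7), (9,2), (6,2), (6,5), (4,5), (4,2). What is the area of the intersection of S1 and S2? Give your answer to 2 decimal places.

3.00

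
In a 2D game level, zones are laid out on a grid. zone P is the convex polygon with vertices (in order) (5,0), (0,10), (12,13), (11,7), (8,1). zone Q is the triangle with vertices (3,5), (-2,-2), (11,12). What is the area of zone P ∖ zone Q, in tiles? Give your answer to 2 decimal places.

|zone P| = 89.5, |zone P∩zone Q| = 6.5471.
|zone P ∖ zone Q| = |zone P| − |zone P∩zone Q| = 89.5 − 6.5471 = 82.95.

82.95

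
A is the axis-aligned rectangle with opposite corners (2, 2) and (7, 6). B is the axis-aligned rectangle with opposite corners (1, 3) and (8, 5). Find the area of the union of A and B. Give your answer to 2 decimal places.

24.00

By inclusion–exclusion:
Individual areas: |A| = 20, |B| = 14.
|A∩B|: x∈[2,7], y∈[3,5] → 5·2 = 10.
|A ∪ B| = 34 − 10 = 24.00.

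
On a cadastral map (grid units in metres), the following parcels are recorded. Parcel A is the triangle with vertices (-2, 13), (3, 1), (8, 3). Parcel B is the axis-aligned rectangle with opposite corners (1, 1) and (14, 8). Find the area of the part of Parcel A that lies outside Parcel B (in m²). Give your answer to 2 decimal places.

8.30

|Parcel A| = 35, |Parcel A∩Parcel B| = 26.7.
|Parcel A ∖ Parcel B| = |Parcel A| − |Parcel A∩Parcel B| = 35 − 26.7 = 8.30.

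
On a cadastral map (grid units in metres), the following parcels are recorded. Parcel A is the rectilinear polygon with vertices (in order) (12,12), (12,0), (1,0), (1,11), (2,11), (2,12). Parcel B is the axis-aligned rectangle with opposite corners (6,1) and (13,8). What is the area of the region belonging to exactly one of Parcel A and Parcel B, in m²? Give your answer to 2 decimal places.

96.00

|Parcel A| = 131, |Parcel B| = 49, |Parcel A∩Parcel B| = 42.
|Parcel A △ Parcel B| = |Parcel A| + |Parcel B| − 2·|Parcel A∩Parcel B| = 131 + 49 − 84 = 96.00.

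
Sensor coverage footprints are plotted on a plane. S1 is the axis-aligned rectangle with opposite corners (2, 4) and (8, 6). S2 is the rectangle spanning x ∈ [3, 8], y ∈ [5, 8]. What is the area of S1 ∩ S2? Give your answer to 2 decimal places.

|S1∩S2|: x∈[3,8], y∈[5,6] → 5·1 = 5.

5.00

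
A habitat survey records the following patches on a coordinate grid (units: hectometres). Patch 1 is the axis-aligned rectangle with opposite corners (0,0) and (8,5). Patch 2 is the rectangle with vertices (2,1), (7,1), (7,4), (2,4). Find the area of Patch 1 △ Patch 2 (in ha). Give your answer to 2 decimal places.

|Patch 1∩Patch 2|: x∈[2,7], y∈[1,4] → 5·3 = 15.
|Patch 1 △ Patch 2| = |Patch 1| + |Patch 2| − 2·|Patch 1∩Patch 2| = 40 + 15 − 30 = 25.00.

25.00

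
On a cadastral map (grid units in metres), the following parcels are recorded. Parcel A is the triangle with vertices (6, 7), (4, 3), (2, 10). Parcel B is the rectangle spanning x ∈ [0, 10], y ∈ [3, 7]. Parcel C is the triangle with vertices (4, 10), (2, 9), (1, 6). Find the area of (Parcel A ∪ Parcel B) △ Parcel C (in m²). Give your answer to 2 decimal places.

45.41

|Parcel A ∪ Parcel B| = 44.7143.
|(Parcel A ∪ Parcel B) ∩ Parcel C| = 0.9044.
|(Parcel A ∪ Parcel B) △ Parcel C| = 44.7143 + 2.5 − 1.8087 = 45.41.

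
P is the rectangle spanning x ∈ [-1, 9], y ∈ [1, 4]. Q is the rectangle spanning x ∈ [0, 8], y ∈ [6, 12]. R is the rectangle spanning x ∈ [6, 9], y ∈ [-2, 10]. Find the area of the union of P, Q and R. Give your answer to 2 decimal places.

By inclusion–exclusion:
Individual areas: |P| = 30, |Q| = 48, |R| = 36.
|P∩Q| = 0 (no overlap).
|P∩R|: x∈[6,9], y∈[1,4] → 3·3 = 9.
|Q∩R|: x∈[6,8], y∈[6,10] → 2·4 = 8.
|P∩Q∩R| = 0.
|P ∪ Q ∪ R| = 114 − 17 + 0 = 97.00.

97.00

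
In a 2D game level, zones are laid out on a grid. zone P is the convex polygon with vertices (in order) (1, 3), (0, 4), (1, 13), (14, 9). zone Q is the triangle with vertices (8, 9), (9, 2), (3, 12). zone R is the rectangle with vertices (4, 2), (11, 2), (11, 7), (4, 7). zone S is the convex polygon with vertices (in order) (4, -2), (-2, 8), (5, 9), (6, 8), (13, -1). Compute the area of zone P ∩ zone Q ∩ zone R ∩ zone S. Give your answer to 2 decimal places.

The intersection is the polygon with vertices (6.778,7), (7.541,6.019), (6.795,5.675), (6,7).
By the shoelace formula its area is 1.01.

1.01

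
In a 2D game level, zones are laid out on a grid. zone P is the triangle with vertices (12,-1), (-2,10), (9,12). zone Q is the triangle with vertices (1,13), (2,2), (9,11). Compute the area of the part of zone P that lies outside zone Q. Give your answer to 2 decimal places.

|zone P| = 74.5, |zone P∩zone Q| = 29.4439.
|zone P ∖ zone Q| = |zone P| − |zone P∩zone Q| = 74.5 − 29.4439 = 45.06.

45.06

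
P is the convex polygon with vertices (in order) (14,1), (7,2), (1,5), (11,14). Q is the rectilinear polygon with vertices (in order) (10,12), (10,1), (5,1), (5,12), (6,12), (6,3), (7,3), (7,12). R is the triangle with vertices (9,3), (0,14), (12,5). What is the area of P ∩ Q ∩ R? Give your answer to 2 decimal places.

12.87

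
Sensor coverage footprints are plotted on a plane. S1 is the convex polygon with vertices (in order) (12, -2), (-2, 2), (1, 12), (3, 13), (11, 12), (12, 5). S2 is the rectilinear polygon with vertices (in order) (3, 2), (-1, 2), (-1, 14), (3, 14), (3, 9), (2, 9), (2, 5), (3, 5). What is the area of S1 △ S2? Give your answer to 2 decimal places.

|S1| = 154.5, |S2| = 44, |S1∩S2| = 30.3333.
|S1 △ S2| = |S1| + |S2| − 2·|S1∩S2| = 154.5 + 44 − 60.6667 = 137.83.

137.83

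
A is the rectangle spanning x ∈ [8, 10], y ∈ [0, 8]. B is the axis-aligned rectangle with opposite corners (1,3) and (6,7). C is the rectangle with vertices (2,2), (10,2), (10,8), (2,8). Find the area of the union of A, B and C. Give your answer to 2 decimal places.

56.00

By inclusion–exclusion:
Individual areas: |A| = 16, |B| = 20, |C| = 48.
|A∩B| = 0 (no overlap).
|A∩C|: x∈[8,10], y∈[2,8] → 2·6 = 12.
|B∩C|: x∈[2,6], y∈[3,7] → 4·4 = 16.
|A∩B∩C| = 0.
|A ∪ B ∪ C| = 84 − 28 + 0 = 56.00.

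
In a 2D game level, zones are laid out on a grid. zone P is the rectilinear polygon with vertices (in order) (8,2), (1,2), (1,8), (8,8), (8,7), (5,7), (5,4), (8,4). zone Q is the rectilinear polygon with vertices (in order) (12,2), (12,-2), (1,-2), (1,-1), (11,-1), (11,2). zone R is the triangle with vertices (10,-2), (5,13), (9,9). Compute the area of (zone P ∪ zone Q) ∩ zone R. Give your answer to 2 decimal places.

|zone P ∪ zone Q| = 47.
|(zone P ∪ zone Q) ∩ zone R| = 1.29.

1.29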